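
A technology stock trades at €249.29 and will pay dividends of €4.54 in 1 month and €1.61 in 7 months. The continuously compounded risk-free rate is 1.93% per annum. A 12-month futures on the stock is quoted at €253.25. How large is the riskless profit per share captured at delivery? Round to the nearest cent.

PV(dividends) I = 4.54·e^(−0.0193·1/12) + 1.61·e^(−0.0193·7/12) = 6.1247
Fair futures F* = (S − I)·e^(rT) = (249.29 − 6.1247)·e^0.019300 = 243.1653 × 1.019487 = 247.9039
Market €253.25 > fair 247.9039: forward overpriced → cash-and-carry (borrow at r, buy the stock and collect the dividends, short the forward).
Profit at T = |F_mkt − F*| = |253.25 − 247.9039| = €5.35 per share

€5.35 per share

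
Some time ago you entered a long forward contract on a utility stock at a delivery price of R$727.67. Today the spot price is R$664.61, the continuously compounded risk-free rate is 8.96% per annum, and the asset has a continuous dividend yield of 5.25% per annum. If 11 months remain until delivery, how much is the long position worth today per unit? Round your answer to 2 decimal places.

Current fair forward for the remaining 11 months: F = S·e^((r − q)·T), (r − q) = 0.0896 − 0.0525 = 0.0371
F = 664.61 · e^(0.0371 × 11/12) = 664.61 × 1.034593 = 687.6009
Value of long forward = (F − K)·e^(−rT) = (687.6009 − 727.67) · e^(−0.0896·11/12)
= -40.0691 × 0.921149 = -36.91

-R$36.91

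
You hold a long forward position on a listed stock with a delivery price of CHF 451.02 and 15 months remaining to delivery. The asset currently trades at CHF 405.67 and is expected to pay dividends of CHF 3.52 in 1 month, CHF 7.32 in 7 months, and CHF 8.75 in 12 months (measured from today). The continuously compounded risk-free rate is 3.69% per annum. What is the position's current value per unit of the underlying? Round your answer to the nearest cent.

PV(remaining dividends) I = 3.52·e^(−0.0369·1/12) + 7.32·e^(−0.0369·7/12) + 8.75·e^(−0.0369·12/12) = 19.1063
Current forward F = (S − I)·e^(rT) = (405.67 − 19.1063)·e^(0.0369·15/12) = 386.5637 × 1.047205 = 404.8114
Value (long) = (F − K)·e^(−rT) = (404.8114 − 451.02) × 0.954923 = -44.1257
Value = -CHF 44.13

-CHF 44.13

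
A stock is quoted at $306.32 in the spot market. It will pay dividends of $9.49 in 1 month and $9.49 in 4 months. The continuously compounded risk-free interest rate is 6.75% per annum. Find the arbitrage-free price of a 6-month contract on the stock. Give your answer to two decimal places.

$297.48

PV(dividends) I = 9.49·e^(−0.0675·1/12) + 9.49·e^(−0.0675·4/12)
I = 9.4368 + 9.2789 = 18.7157
F = (S − I)·e^(rT) = (306.32 − 18.7157) · e^(0.0675·6/12)
= 287.6043 · e^0.033750 = 287.6043 × 1.034326 = $297.48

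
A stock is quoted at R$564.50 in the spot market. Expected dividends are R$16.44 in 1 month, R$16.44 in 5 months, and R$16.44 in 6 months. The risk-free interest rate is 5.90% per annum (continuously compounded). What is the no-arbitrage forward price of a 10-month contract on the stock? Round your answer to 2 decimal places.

R$542.15

PV(dividends) I = 16.44·e^(−0.0590·1/12) + 16.44·e^(−0.0590·5/12) + 16.44·e^(−0.0590·6/12)
I = 16.3594 + 16.0408 + 15.9621 = 48.3623
F = (S − I)·e^(rT) = (564.50 − 48.3623) · e^(0.0590·10/12)
= 516.1377 · e^0.049167 = 516.1377 × 1.050396 = R$542.15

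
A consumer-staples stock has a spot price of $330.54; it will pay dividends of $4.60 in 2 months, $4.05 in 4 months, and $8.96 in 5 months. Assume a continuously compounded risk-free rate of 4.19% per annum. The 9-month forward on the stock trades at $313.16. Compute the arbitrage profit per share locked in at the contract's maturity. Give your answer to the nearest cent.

PV(dividends) I = 4.60·e^(−0.0419·2/12) + 4.05·e^(−0.0419·4/12) + 8.96·e^(−0.0419·5/12) = 17.3667
Fair forward F* = (S − I)·e^(rT) = (330.54 − 17.3667)·e^0.031425 = 313.1733 × 1.031924 = 323.1710
Market $313.16 < fair 323.1710: forward underpriced → reverse cash-and-carry (short the stock, invest proceeds at r, pay the dividends, go long the forward).
Profit at T = |F_mkt − F*| = |313.16 − 323.1710| = $10.01 per share

$10.01 per share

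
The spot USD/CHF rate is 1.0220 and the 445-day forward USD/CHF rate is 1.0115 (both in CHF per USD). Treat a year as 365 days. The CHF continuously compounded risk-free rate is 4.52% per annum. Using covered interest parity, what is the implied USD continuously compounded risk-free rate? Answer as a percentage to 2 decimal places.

F = S·e^((r_CHF − r_USD)T) ⇒ r_USD = r_CHF − ln(F/S)/T
ln(1.0115/1.0220) = -0.010327; /(445/365) = -0.008470
r_USD = 0.0452 + 0.008470 = 0.053670
r_USD = 5.37%

5.37%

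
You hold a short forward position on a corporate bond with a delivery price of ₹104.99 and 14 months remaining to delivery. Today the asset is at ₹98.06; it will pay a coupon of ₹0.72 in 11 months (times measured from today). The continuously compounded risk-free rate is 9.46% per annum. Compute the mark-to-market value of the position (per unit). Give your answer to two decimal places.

PV(remaining coupons) I = 0.72·e^(−0.0946·11/12) = 0.6602
Current forward F = (S − I)·e^(rT) = (98.06 − 0.6602)·e^(0.0946·14/12) = 97.3998 × 1.116687 = 108.7651
Value (long) = (F − K)·e^(−rT) = (108.7651 − 104.99) × 0.895506 = 3.3806
Short position value = −(long value) = -₹3.38

-₹3.38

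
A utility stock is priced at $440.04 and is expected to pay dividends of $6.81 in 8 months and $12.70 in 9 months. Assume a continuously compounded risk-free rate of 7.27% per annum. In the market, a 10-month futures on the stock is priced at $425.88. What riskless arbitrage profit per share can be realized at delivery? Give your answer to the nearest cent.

$21.97 per share

PV(dividends) I = 6.81·e^(−0.0727·8/12) + 12.70·e^(−0.0727·9/12) = 18.5139
Fair futures F* = (S − I)·e^(rT) = (440.04 − 18.5139)·e^0.060583 = 421.5261 × 1.062456 = 447.8529
Market $425.88 < fair 447.8529: forward underpriced → reverse cash-and-carry (short the stock, invest proceeds at r, pay the dividends, go long the forward).
Profit at T = |F_mkt − F*| = |425.88 − 447.8529| = $21.97 per share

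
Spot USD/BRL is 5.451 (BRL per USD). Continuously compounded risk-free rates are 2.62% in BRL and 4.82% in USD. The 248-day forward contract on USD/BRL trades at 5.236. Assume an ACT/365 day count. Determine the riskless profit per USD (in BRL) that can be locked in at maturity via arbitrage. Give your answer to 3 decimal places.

0.134 per USD (in BRL)

Fair forward: F* = S·e^(carry·T), with carry = (r_BRL − r_USD) = 0.0262 − 0.0482 = -0.0220
F* = 5.451 · e^(-0.0220 × 248/365) = 5.451 · e^-0.014948 = 5.451 × 0.985163 = 5.3701
Market 5.236 < fair 5.3701: forward underpriced → reverse cash-and-carry (short spot, go long the forward).
At maturity, profit = |F_mkt − F*| = |5.236 − 5.3701| = 0.134 per USD (in BRL)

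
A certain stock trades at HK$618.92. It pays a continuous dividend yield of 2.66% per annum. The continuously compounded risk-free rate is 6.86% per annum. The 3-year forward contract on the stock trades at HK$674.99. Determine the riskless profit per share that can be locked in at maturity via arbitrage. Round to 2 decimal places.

Fair forward: F* = S·e^(carry·T), with carry = (r − q) = 0.0686 − 0.0266 = 0.0420
F* = 618.92 · e^(0.0420 × 3) = 618.92 · e^0.126000 = 618.92 × 1.134282 = HK$702.0298
Market HK$674.99 < fair HK$702.0298: forward underpriced → reverse cash-and-carry (short spot, go long the forward).
At maturity, profit = |F_mkt − F*| = |674.99 − 702.0298| = HK$27.04 per share

HK$27.04 per share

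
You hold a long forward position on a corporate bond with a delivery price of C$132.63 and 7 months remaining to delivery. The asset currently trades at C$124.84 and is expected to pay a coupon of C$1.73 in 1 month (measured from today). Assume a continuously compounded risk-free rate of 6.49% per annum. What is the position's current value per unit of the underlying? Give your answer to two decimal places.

PV(remaining coupons) I = 1.73·e^(−0.0649·1/12) = 1.7207
Current forward F = (S − I)·e^(rT) = (124.84 − 1.7207)·e^(0.0649·7/12) = 123.1193 × 1.038584 = 127.8697
Value (long) = (F − K)·e^(−rT) = (127.8697 − 132.63) × 0.962849 = -4.5835
Value = -C$4.58

-C$4.58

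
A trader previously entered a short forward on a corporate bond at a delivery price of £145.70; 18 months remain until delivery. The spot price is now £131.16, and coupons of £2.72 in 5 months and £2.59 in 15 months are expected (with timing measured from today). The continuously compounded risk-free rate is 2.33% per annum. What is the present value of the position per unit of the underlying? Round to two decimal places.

PV(remaining coupons) I = 2.72·e^(−0.0233·5/12) + 2.59·e^(−0.0233·15/12) = 5.2094
Current forward F = (S − I)·e^(rT) = (131.16 − 5.2094)·e^(0.0233·18/12) = 125.9506 × 1.035568 = 130.4304
Value (long) = (F − K)·e^(−rT) = (130.4304 − 145.70) × 0.965654 = -14.7452
Short position value = −(long value) = £14.75

£14.75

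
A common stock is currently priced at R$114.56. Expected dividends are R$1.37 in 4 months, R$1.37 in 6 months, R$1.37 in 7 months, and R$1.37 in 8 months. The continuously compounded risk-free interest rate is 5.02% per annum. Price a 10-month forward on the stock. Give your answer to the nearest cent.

R$113.89

PV(dividends) I = 1.37·e^(−0.0502·4/12) + 1.37·e^(−0.0502·6/12) + 1.37·e^(−0.0502·7/12) + 1.37·e^(−0.0502·8/12)
I = 1.3473 + 1.3360 + 1.3305 + 1.3249 = 5.3387
F = (S − I)·e^(rT) = (114.56 − 5.3387) · e^(0.0502·10/12)
= 109.2213 · e^0.041833 = 109.2213 × 1.042720 = R$113.89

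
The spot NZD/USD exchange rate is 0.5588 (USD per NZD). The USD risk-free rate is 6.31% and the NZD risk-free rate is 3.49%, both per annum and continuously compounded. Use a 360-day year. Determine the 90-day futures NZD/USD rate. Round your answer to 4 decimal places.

F = S·e^((r_USD − r_NZD)T) = 0.5588 · e^((0.0631 − 0.0349) × 90/360)
= 0.5588 · e^0.007050 = 0.5588 × 1.007075
F = 0.5628 USD per NZD

0.5628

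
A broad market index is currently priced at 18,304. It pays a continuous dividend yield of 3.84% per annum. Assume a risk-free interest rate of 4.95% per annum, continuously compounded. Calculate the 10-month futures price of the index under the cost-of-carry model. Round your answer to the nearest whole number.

18,474

F = S·e^((r − q)T) = 18304 · e^((0.0495 − 0.0384) × 10/12)
= 18304 · e^0.009250 = 18304 × 1.009293
F = 18,474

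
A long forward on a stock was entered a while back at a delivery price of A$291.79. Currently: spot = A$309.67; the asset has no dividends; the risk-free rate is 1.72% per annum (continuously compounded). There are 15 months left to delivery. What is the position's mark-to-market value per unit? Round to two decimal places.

Current fair forward for the remaining 15 months: F = S·e^(r·T), r = 0.0172
F = 309.67 · e^(0.0172 × 15/12) = 309.67 × 1.021733 = 316.4001
Value of long forward = (F − K)·e^(−rT) = (316.4001 − 291.79) · e^(−0.0172·15/12)
= 24.6101 × 0.978729 = 24.09

A$24.09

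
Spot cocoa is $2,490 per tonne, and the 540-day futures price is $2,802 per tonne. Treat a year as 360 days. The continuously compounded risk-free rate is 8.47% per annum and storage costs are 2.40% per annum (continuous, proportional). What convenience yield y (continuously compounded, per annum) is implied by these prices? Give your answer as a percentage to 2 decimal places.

3.00%

F = S·e^((r+u−y)T) ⇒ (r+u−y) = ln(F/S)/T
ln(2802/2490) = 0.118051; /T ⇒ 0.078701
y = r + u − ln(F/S)/T = 0.0847 + 0.0240 − 0.078701 = 0.029999
y = 3.00%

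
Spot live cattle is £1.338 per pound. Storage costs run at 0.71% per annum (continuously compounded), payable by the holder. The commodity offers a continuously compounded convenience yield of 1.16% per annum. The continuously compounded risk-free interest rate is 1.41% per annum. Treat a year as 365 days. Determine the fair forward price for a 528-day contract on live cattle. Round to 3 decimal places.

£1.357 per pound

Net carry = r + u − y = 0.0141 + 0.0071 − 0.0116 = 0.0096
F = S·e^((r+u−y)T) = 1.338 · e^(0.0096 × 528/365) = 1.338 · e^0.013887
= 1.338 × 1.013984 = £1.357 per pound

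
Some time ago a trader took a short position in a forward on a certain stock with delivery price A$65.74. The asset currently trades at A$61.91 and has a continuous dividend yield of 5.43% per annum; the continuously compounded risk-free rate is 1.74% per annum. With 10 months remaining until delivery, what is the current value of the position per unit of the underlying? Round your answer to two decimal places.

A$5.62

Current fair forward for the remaining 10 months: F = S·e^((r − q)·T), (r − q) = 0.0174 − 0.0543 = -0.0369
F = 61.91 · e^(-0.0369 × 10/12) = 61.91 × 0.969718 = 60.0352
Value of long forward = (F − K)·e^(−rT) = (60.0352 − 65.74) · e^(−0.0174·10/12)
= -5.7048 × 0.985605 = -5.62
Short position value = −(long value) = A$5.62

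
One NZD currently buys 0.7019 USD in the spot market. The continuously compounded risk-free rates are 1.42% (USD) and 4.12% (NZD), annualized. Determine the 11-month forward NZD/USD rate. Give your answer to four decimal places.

F = S·e^((r_USD − r_NZD)T) = 0.7019 · e^((0.0142 − 0.0412) × 11/12)
= 0.7019 · e^-0.024750 = 0.7019 × 0.975554
F = 0.6847 USD per NZD

0.6847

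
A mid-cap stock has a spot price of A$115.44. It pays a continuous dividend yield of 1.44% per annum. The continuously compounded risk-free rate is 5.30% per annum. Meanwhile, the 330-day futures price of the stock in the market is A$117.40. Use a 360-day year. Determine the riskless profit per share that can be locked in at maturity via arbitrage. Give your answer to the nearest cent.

Fair futures: F* = S·e^(carry·T), with carry = (r − q) = 0.0530 − 0.0144 = 0.0386
F* = 115.44 · e^(0.0386 × 330/360) = 115.44 · e^0.035383 = 115.44 × 1.036016 = A$119.5977
Market A$117.40 < fair A$119.5977: forward underpriced → reverse cash-and-carry (short spot, go long the forward).
At maturity, profit = |F_mkt − F*| = |117.40 − 119.5977| = A$2.20 per share

A$2.20 per share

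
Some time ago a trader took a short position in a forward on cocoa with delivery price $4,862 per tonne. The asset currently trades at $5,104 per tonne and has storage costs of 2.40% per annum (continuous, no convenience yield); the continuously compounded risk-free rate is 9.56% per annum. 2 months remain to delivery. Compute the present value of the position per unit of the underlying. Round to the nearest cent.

-$339.31 per tonne

Current fair forward for the remaining 2 months: F = S·e^((r + u)·T), (r + u) = 0.0956 + 0.0240 = 0.1196
F = 5104 · e^(0.1196 × 2/12) = 5104 × 1.02013333 = 5206.7605
Value of long forward = (F − K)·e^(−rT) = (5206.7605 − 4862) · e^(−0.0956·2/12)
= 344.7605 × 0.98419293 = 339.31
Short position value = −(long value) = -$339.31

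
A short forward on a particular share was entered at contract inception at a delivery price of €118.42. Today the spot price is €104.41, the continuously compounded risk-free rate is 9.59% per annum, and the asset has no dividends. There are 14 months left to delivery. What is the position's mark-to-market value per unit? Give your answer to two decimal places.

Current fair forward for the remaining 14 months: F = S·e^(r·T), r = 0.0959
F = 104.41 · e^(0.0959 × 14/12) = 104.41 × 1.118382 = 116.7703
Value of long forward = (F − K)·e^(−rT) = (116.7703 − 118.42) · e^(−0.0959·14/12)
= -1.6497 × 0.894149 = -1.48
Short position value = −(long value) = €1.48

€1.48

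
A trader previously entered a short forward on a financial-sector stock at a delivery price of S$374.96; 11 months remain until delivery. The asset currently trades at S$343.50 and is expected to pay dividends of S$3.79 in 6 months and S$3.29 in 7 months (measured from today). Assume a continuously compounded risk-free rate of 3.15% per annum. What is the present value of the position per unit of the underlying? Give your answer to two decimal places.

PV(remaining dividends) I = 3.79·e^(−0.0315·6/12) + 3.29·e^(−0.0315·7/12) = 6.9609
Current forward F = (S − I)·e^(rT) = (343.50 − 6.9609)·e^(0.0315·11/12) = 336.5391 × 1.029296 = 346.3983
Value (long) = (F − K)·e^(−rT) = (346.3983 − 374.96) × 0.971538 = -27.7488
Short position value = −(long value) = S$27.75

S$27.75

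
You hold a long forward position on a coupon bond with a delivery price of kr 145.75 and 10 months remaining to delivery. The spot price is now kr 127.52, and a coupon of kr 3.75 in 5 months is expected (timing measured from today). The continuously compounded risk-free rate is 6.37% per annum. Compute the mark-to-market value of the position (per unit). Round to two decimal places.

PV(remaining coupons) I = 3.75·e^(−0.0637·5/12) = 3.6518
Current forward F = (S − I)·e^(rT) = (127.52 − 3.6518)·e^(0.0637·10/12) = 123.8682 × 1.054518 = 130.6212
Value (long) = (F − K)·e^(−rT) = (130.6212 − 145.75) × 0.948301 = -14.3467
Value = -kr 14.35

-kr 14.35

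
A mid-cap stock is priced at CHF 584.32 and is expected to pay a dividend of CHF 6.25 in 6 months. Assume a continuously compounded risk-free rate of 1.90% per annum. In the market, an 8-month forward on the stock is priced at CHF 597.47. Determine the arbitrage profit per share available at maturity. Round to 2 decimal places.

PV(dividends) I = 6.25·e^(−0.0190·6/12) = 6.1909
Fair forward F* = (S − I)·e^(rT) = (584.32 − 6.1909)·e^0.012667 = 578.1291 × 1.012748 = 585.4991
Market CHF 597.47 > fair 585.4991: forward overpriced → cash-and-carry (borrow at r, buy the stock and collect the dividends, short the forward).
Profit at T = |F_mkt − F*| = |597.47 − 585.4991| = CHF 11.97 per share

CHF 11.97 per share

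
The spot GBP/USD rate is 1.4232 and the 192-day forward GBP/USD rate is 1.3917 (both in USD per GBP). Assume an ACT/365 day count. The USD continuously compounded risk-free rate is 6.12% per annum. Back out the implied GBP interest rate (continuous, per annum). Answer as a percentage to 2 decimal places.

10.37%

F = S·e^((r_USD − r_GBP)T) ⇒ r_GBP = r_USD − ln(F/S)/T
ln(1.3917/1.4232) = -0.022382; /(192/365) = -0.042549
r_GBP = 0.0612 + 0.042549 = 0.103749
r_GBP = 10.37%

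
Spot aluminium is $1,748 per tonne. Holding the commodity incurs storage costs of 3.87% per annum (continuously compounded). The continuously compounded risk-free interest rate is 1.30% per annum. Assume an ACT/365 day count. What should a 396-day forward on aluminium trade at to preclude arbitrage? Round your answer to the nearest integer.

Net carry = r + u − y = 0.0130 + 0.0387 − 0.0000 = 0.0517
F = S·e^((r+u−y)T) = 1748 · e^(0.0517 × 396/365) = 1748 · e^0.056091
= 1748 × 1.057694 = $1,849 per tonne

$1,849 per tonne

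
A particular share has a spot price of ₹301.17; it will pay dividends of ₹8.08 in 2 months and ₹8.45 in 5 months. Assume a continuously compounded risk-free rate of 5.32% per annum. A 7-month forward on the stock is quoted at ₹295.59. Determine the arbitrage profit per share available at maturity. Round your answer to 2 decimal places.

PV(dividends) I = 8.08·e^(−0.0532·2/12) + 8.45·e^(−0.0532·5/12) = 16.2734
Fair forward F* = (S − I)·e^(rT) = (301.17 − 16.2734)·e^0.031033 = 284.8966 × 1.031520 = 293.8765
Market ₹295.59 > fair 293.8765: forward overpriced → cash-and-carry (borrow at r, buy the stock and collect the dividends, short the forward).
Profit at T = |F_mkt − F*| = |295.59 − 293.8765| = ₹1.71 per share

₹1.71 per share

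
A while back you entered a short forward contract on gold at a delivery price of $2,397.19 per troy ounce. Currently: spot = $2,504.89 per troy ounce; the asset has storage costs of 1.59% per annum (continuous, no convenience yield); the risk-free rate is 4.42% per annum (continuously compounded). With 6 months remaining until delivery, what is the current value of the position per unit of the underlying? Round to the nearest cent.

-$180.09 per troy ounce

Current fair forward for the remaining 6 months: F = S·e^((r + u)·T), (r + u) = 0.0442 + 0.0159 = 0.0601
F = 2504.89 · e^(0.0601 × 6/12) = 2504.89 × 1.03050606 = 2581.3043
Value of long forward = (F − K)·e^(−rT) = (2581.3043 − 2397.19) · e^(−0.0442·6/12)
= 184.1143 × 0.97814242 = 180.09
Short position value = −(long value) = -$180.09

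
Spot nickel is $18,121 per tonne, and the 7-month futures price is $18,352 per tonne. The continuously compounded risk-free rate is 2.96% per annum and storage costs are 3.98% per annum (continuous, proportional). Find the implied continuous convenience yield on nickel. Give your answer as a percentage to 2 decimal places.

4.77%

F = S·e^((r+u−y)T) ⇒ (r+u−y) = ln(F/S)/T
ln(18352/18121) = 0.012667; /T ⇒ 0.021715
y = r + u − ln(F/S)/T = 0.0296 + 0.0398 − 0.021715 = 0.047685
y = 4.77%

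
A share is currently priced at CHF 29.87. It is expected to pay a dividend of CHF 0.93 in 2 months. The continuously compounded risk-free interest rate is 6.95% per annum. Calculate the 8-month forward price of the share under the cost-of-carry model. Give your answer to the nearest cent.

CHF 30.32

PV(dividends) I = 0.93·e^(−0.0695·2/12)
I = 0.9193
F = (S − I)·e^(rT) = (29.87 − 0.9193) · e^(0.0695·8/12)
= 28.9507 · e^0.046333 = 28.9507 × 1.047423 = CHF 30.32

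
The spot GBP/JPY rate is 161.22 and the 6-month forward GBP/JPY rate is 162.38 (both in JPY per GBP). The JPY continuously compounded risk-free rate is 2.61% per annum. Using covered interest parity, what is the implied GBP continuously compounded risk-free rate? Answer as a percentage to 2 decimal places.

F = S·e^((r_JPY − r_GBP)T) ⇒ r_GBP = r_JPY − ln(F/S)/T
ln(162.38/161.22) = 0.007169; /(6/12) = 0.014338
r_GBP = 0.0261 − 0.014338 = 0.011762
r_GBP = 1.18%

1.18%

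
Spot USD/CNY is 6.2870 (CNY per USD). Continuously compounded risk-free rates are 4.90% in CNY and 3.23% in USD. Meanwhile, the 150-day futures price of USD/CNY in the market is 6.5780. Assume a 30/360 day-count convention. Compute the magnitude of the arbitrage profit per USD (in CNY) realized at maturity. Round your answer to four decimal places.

Fair futures: F* = S·e^(carry·T), with carry = (r_CNY − r_USD) = 0.0490 − 0.0323 = 0.0167
F* = 6.2870 · e^(0.0167 × 150/360) = 6.2870 · e^0.006958 = 6.2870 × 1.006982 = 6.3309
Market 6.5780 > fair 6.3309: forward overpriced → cash-and-carry (buy spot, short the forward).
At maturity, profit = |F_mkt − F*| = |6.5780 − 6.3309| = 0.2471 per USD (in CNY)

0.2471 per USD (in CNY)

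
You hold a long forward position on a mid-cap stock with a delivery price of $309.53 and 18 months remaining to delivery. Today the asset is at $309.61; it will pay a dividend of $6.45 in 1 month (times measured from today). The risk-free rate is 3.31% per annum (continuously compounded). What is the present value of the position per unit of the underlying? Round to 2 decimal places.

PV(remaining dividends) I = 6.45·e^(−0.0331·1/12) = 6.4322
Current forward F = (S − I)·e^(rT) = (309.61 − 6.4322)·e^(0.0331·18/12) = 303.1778 × 1.050903 = 318.6105
Value (long) = (F − K)·e^(−rT) = (318.6105 − 309.53) × 0.951562 = 8.6407
Value = $8.64

$8.64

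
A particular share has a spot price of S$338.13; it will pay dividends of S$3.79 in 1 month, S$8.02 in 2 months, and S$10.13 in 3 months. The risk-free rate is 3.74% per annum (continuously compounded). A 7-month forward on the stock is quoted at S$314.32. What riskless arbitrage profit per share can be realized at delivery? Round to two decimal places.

S$9.00 per share

PV(dividends) I = 3.79·e^(−0.0374·1/12) + 8.02·e^(−0.0374·2/12) + 10.13·e^(−0.0374·3/12) = 21.7841
Fair forward F* = (S − I)·e^(rT) = (338.13 − 21.7841)·e^0.021817 = 316.3459 × 1.022057 = 323.3235
Market S$314.32 < fair 323.3235: forward underpriced → reverse cash-and-carry (short the stock, invest proceeds at r, pay the dividends, go long the forward).
Profit at T = |F_mkt − F*| = |314.32 − 323.3235| = S$9.00 per share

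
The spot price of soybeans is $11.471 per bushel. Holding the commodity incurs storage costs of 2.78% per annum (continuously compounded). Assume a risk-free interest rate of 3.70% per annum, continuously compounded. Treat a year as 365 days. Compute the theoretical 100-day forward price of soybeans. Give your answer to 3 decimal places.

$11.676 per bushel

Net carry = r + u − y = 0.0370 + 0.0278 − 0.0000 = 0.0648
F = S·e^((r+u−y)T) = 11.471 · e^(0.0648 × 100/365) = 11.471 · e^0.017753
= 11.471 × 1.017912 = $11.676 per bushel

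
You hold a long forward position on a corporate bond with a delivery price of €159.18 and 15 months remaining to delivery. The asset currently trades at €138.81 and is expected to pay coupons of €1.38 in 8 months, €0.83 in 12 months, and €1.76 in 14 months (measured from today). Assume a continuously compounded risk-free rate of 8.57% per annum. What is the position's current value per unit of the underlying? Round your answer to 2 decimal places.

-€7.86

PV(remaining coupons) I = 1.38·e^(−0.0857·8/12) + 0.83·e^(−0.0857·12/12) + 1.76·e^(−0.0857·14/12) = 3.6577
Current forward F = (S − I)·e^(rT) = (138.81 − 3.6577)·e^(0.0857·15/12) = 135.1523 × 1.113073 = 150.4344
Value (long) = (F − K)·e^(−rT) = (150.4344 − 159.18) × 0.898413 = -7.8572
Value = -€7.86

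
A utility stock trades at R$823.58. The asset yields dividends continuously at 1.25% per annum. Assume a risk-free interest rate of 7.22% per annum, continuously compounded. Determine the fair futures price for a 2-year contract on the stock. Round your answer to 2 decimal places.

R$928.03

F = S·e^((r − q)T) = 823.58 · e^((0.0722 − 0.0125) × 2)
= 823.58 · e^0.119400 = 823.58 × 1.126821
F = R$928.03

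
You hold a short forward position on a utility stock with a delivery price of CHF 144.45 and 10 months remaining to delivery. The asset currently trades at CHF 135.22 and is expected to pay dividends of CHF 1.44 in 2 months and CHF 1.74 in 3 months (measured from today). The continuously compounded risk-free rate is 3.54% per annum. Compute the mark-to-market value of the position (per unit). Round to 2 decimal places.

PV(remaining dividends) I = 1.44·e^(−0.0354·2/12) + 1.74·e^(−0.0354·3/12) = 3.1562
Current forward F = (S − I)·e^(rT) = (135.22 − 3.1562)·e^(0.0354·10/12) = 132.0638 × 1.029939 = 136.0177
Value (long) = (F − K)·e^(−rT) = (136.0177 − 144.45) × 0.970931 = -8.1872
Short position value = −(long value) = CHF 8.19

CHF 8.19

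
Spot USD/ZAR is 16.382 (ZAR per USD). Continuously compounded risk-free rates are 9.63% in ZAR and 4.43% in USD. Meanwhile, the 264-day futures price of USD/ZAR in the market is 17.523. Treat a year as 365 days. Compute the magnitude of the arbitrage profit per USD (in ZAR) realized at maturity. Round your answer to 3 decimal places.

Fair futures: F* = S·e^(carry·T), with carry = (r_ZAR − r_USD) = 0.0963 − 0.0443 = 0.0520
F* = 16.382 · e^(0.0520 × 264/365) = 16.382 · e^0.037611 = 16.382 × 1.038327 = 17.0099
Market 17.523 > fair 17.0099: forward overpriced → cash-and-carry (buy spot, short the forward).
At maturity, profit = |F_mkt − F*| = |17.523 − 17.0099| = 0.513 per USD (in ZAR)

0.513 per USD (in ZAR)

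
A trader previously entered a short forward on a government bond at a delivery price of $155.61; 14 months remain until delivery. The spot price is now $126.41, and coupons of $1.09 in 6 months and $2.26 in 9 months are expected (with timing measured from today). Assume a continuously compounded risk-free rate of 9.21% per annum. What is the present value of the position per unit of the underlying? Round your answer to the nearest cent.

$16.50

PV(remaining coupons) I = 1.09·e^(−0.0921·6/12) + 2.26·e^(−0.0921·9/12) = 3.1501
Current forward F = (S − I)·e^(rT) = (126.41 − 3.1501)·e^(0.0921·14/12) = 123.2599 × 1.113435 = 137.2419
Value (long) = (F − K)·e^(−rT) = (137.2419 − 155.61) × 0.898121 = -16.4968
Short position value = −(long value) = $16.50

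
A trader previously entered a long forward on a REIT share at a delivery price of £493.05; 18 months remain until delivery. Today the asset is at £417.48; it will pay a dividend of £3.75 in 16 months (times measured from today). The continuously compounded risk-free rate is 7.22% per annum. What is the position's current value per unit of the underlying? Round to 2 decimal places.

PV(remaining dividends) I = 3.75·e^(−0.0722·16/12) = 3.4058
Current forward F = (S − I)·e^(rT) = (417.48 − 3.4058)·e^(0.0722·18/12) = 414.0742 × 1.114382 = 461.4368
Value (long) = (F − K)·e^(−rT) = (461.4368 − 493.05) × 0.897358 = -28.3684
Value = -£28.37

-£28.37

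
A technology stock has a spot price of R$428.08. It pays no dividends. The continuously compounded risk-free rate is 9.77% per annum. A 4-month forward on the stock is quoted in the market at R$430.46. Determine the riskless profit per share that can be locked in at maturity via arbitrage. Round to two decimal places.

Fair forward: F* = S·e^(carry·T), with carry = r = 0.0977
F* = 428.08 · e^(0.0977 × 4/12) = 428.08 · e^0.032567 = 428.08 × 1.033103 = R$442.2507
Market R$430.46 < fair R$442.2507: forward underpriced → reverse cash-and-carry (short spot, go long the forward).
At maturity, profit = |F_mkt − F*| = |430.46 − 442.2507| = R$11.79 per share

R$11.79 per share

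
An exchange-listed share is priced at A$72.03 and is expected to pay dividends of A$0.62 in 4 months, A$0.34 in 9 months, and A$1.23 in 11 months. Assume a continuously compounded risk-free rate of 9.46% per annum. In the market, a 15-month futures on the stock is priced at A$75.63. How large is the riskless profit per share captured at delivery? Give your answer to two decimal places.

A$3.14 per share

PV(dividends) I = 0.62·e^(−0.0946·4/12) + 0.34·e^(−0.0946·9/12) + 1.23·e^(−0.0946·11/12) = 2.0453
Fair futures F* = (S − I)·e^(rT) = (72.03 − 2.0453)·e^0.118250 = 69.9847 × 1.125525 = 78.7695
Market A$75.63 < fair 78.7695: forward underpriced → reverse cash-and-carry (short the stock, invest proceeds at r, pay the dividends, go long the forward).
Profit at T = |F_mkt − F*| = |75.63 − 78.7695| = A$3.14 per share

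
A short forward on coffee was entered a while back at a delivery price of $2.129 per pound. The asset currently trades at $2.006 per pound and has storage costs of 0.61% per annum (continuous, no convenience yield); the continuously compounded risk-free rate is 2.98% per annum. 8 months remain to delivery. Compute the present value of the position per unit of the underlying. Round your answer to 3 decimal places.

Current fair forward for the remaining 8 months: F = S·e^((r + u)·T), (r + u) = 0.0298 + 0.0061 = 0.0359
F = 2.006 · e^(0.0359 × 8/12) = 2.006 × 1.024222 = 2.0546
Value of long forward = (F − K)·e^(−rT) = (2.0546 − 2.129) · e^(−0.0298·8/12)
= -0.0744 × 0.980329 = -0.073
Short position value = −(long value) = $0.073

$0.073 per pound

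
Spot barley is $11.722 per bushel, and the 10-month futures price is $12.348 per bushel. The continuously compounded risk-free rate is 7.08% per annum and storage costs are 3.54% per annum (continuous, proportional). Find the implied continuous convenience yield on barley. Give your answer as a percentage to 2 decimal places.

F = S·e^((r+u−y)T) ⇒ (r+u−y) = ln(F/S)/T
ln(12.348/11.722) = 0.052027; /T ⇒ 0.062432
y = r + u − ln(F/S)/T = 0.0708 + 0.0354 − 0.062432 = 0.043768
y = 4.38%

4.38%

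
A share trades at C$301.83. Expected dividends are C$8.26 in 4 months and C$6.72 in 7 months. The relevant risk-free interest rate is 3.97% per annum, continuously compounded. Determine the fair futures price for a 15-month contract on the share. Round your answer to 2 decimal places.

PV(dividends) I = 8.26·e^(−0.0397·4/12) + 6.72·e^(−0.0397·7/12)
I = 8.1514 + 6.5662 = 14.7176
F = (S − I)·e^(rT) = (301.83 − 14.7176) · e^(0.0397·15/12)
= 287.1124 · e^0.049625 = 287.1124 × 1.050877 = C$301.72

C$301.72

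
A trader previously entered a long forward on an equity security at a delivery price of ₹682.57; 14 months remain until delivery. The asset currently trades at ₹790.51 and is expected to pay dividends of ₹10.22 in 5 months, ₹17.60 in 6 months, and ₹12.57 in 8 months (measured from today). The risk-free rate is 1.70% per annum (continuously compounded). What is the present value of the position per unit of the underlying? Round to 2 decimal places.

₹81.32

PV(remaining dividends) I = 10.22·e^(−0.0170·5/12) + 17.60·e^(−0.0170·6/12) + 12.57·e^(−0.0170·8/12) = 40.0272
Current forward F = (S − I)·e^(rT) = (790.51 − 40.0272)·e^(0.0170·14/12) = 750.4828 × 1.020031 = 765.5157
Value (long) = (F − K)·e^(−rT) = (765.5157 − 682.57) × 0.980362 = 81.3168
Value = ₹81.32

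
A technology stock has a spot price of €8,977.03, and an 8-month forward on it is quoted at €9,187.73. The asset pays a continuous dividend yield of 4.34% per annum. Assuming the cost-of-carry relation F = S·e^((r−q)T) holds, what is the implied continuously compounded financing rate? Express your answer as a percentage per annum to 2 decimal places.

7.82%

From F = S·e^((r−q)T): (r − q) = ln(F/S)/T
ln(9187.73/8977.03) = ln(1.023471) = 0.023200
(r − q) = 0.023200 / (8/12) = 0.034800
r = ln(F/S)/T + q = 0.034800 + 0.0434 = 0.078200
r = 7.82%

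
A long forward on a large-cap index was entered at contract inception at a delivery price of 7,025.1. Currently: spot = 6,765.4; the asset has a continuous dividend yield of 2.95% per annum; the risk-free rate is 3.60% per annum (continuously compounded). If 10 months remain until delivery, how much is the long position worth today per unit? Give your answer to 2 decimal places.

Current fair forward for the remaining 10 months: F = S·e^((r − q)·T), (r − q) = 0.0360 − 0.0295 = 0.0065
F = 6765.4 · e^(0.0065 × 10/12) = 6765.4 × 1.00543136 = 6802.1453
Value of long forward = (F − K)·e^(−rT) = (6802.1453 − 7025.1) · e^(−0.0360·10/12)
= -222.9547 × 0.97044553 = -216.37

-216.37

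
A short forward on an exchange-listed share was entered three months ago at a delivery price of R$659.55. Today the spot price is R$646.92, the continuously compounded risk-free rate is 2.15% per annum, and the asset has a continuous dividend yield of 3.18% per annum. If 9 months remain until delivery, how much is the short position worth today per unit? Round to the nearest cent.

Current fair forward for the remaining 9 months: F = S·e^((r − q)·T), (r − q) = 0.0215 − 0.0318 = -0.0103
F = 646.92 · e^(-0.0103 × 9/12) = 646.92 × 0.992305 = 641.9420
Value of long forward = (F − K)·e^(−rT) = (641.9420 − 659.55) · e^(−0.0215·9/12)
= -17.6080 × 0.984004 = -17.33
Short position value = −(long value) = R$17.33

R$17.33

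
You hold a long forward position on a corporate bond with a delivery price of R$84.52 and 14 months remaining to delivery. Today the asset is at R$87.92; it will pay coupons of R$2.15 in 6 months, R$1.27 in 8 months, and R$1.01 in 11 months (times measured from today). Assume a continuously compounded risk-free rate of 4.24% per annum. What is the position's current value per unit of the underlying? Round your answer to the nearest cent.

PV(remaining coupons) I = 2.15·e^(−0.0424·6/12) + 1.27·e^(−0.0424·8/12) + 1.01·e^(−0.0424·11/12) = 4.3110
Current forward F = (S − I)·e^(rT) = (87.92 − 4.3110)·e^(0.0424·14/12) = 83.6090 × 1.050711 = 87.8489
Value (long) = (F − K)·e^(−rT) = (87.8489 − 84.52) × 0.951737 = 3.1682
Value = R$3.17

R$3.17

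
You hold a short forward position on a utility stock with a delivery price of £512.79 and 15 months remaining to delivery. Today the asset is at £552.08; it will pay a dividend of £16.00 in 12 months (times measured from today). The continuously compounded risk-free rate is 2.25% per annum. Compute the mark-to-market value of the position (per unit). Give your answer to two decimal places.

PV(remaining dividends) I = 16.00·e^(−0.0225·12/12) = 15.6440
Current forward F = (S − I)·e^(rT) = (552.08 − 15.6440)·e^(0.0225·15/12) = 536.4360 × 1.028524 = 551.7373
Value (long) = (F − K)·e^(−rT) = (551.7373 − 512.79) × 0.972267 = 37.8672
Short position value = −(long value) = -£37.87

-£37.87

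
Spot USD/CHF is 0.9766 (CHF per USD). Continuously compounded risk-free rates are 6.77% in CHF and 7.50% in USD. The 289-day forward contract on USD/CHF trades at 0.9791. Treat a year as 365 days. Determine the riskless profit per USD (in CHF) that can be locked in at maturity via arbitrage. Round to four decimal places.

0.0081 per USD (in CHF)

Fair forward: F* = S·e^(carry·T), with carry = (r_CHF − r_USD) = 0.0677 − 0.0750 = -0.0073
F* = 0.9766 · e^(-0.0073 × 289/365) = 0.9766 · e^-0.005780 = 0.9766 × 0.994237 = 0.9710
Market 0.9791 > fair 0.9710: forward overpriced → cash-and-carry (buy spot, short the forward).
At maturity, profit = |F_mkt − F*| = |0.9791 − 0.9710| = 0.0081 per USD (in CHF)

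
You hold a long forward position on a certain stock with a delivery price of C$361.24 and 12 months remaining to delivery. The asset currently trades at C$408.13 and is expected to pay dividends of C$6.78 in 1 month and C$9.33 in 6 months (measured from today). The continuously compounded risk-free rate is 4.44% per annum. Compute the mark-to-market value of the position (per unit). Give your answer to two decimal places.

C$46.70

PV(remaining dividends) I = 6.78·e^(−0.0444·1/12) + 9.33·e^(−0.0444·6/12) = 15.8801
Current forward F = (S − I)·e^(rT) = (408.13 − 15.8801)·e^(0.0444·12/12) = 392.2499 × 1.045400 = 410.0580
Value (long) = (F − K)·e^(−rT) = (410.0580 − 361.24) × 0.956571 = 46.6979
Value = C$46.70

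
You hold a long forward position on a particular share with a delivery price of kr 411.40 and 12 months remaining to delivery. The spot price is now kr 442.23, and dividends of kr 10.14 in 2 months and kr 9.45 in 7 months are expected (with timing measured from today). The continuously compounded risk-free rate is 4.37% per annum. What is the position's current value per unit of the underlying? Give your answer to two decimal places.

PV(remaining dividends) I = 10.14·e^(−0.0437·2/12) + 9.45·e^(−0.0437·7/12) = 19.2786
Current forward F = (S − I)·e^(rT) = (442.23 − 19.2786)·e^(0.0437·12/12) = 422.9514 × 1.044669 = 441.8442
Value (long) = (F − K)·e^(−rT) = (441.8442 − 411.40) × 0.957241 = 29.1424
Value = kr 29.14

kr 29.14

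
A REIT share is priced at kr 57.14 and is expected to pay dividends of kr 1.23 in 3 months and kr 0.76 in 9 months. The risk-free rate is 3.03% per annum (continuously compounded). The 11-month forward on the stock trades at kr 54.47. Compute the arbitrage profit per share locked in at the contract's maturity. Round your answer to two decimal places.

kr 2.26 per share

PV(dividends) I = 1.23·e^(−0.0303·3/12) + 0.76·e^(−0.0303·9/12) = 1.9636
Fair forward F* = (S − I)·e^(rT) = (57.14 − 1.9636)·e^0.027775 = 55.1764 × 1.028164 = 56.7304
Market kr 54.47 < fair 56.7304: forward underpriced → reverse cash-and-carry (short the stock, invest proceeds at r, pay the dividends, go long the forward).
Profit at T = |F_mkt − F*| = |54.47 − 56.7304| = kr 2.26 per share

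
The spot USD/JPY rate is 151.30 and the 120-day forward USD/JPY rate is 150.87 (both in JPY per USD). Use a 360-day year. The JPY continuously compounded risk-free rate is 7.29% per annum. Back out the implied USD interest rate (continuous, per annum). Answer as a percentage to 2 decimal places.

8.14%

F = S·e^((r_JPY − r_USD)T) ⇒ r_USD = r_JPY − ln(F/S)/T
ln(150.87/151.30) = -0.002846; /(120/360) = -0.008538
r_USD = 0.0729 + 0.008538 = 0.081438
r_USD = 8.14%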